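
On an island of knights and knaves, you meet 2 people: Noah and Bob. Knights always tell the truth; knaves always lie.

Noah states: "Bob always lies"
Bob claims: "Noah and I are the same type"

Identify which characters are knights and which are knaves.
Noah is a knight.
Bob is a knave.

Verification:
- Noah (knight) says "Bob always lies" - this is TRUE because Bob is a knave.
- Bob (knave) says "Noah and I are the same type" - this is FALSE (a lie) because Bob is a knave and Noah is a knight.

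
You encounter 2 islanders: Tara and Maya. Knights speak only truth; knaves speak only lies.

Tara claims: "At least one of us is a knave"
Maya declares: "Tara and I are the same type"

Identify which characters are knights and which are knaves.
Tara is a knight.
Maya is a knave.

Verification:
- Tara (knight) says "At least one of us is a knave" - this is TRUE because Maya is a knave.
- Maya (knave) says "Tara and I are the same type" - this is FALSE (a lie) because Maya is a knave and Tara is a knight.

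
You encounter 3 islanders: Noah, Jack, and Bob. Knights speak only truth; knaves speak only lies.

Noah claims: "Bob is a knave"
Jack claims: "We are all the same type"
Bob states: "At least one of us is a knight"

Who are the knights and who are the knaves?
Noah is a knave.
Jack is a knave.
Bob is a knight.

Verification:
- Noah (knave) says "Bob is a knave" - this is FALSE (a lie) because Bob is a knight.
- Jack (knave) says "We are all the same type" - this is FALSE (a lie) because Bob is a knight and Noah and Jack are knaves.
- Bob (knight) says "At least one of us is a knight" - this is TRUE because Bob is a knight.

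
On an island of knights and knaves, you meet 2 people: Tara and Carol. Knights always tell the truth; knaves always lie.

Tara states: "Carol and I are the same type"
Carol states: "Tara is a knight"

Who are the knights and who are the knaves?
Tara is a knight.
Carol is a knight.

Verification:
- Tara (knight) says "Carol and I are the same type" - this is TRUE because Tara is a knight and Carol is a knight.
- Carol (knight) says "Tara is a knight" - this is TRUE because Tara is a knight.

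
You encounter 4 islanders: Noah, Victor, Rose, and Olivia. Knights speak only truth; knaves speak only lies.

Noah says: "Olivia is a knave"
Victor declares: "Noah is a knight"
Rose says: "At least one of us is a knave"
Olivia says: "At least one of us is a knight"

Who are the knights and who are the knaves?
Noah is a knave.
Victor is a knave.
Rose is a knight.
Olivia is a knight.

Verification:
- Noah (knave) says "Olivia is a knave" - this is FALSE (a lie) because Olivia is a knight.
- Victor (knave) says "Noah is a knight" - this is FALSE (a lie) because Noah is a knave.
- Rose (knight) says "At least one of us is a knave" - this is TRUE because Noah and Victor are knaves.
- Olivia (knight) says "At least one of us is a knight" - this is TRUE because Rose and Olivia are knights.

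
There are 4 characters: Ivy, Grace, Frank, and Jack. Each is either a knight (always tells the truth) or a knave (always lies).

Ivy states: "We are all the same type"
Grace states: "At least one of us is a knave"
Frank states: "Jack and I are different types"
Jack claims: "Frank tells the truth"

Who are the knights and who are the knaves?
Ivy is a knave.
Grace is a knight.
Frank is a knave.
Jack is a knave.

Verification:
- Ivy (knave) says "We are all the same type" - this is FALSE (a lie) because Grace is a knight and Ivy, Frank, and Jack are knaves.
- Grace (knight) says "At least one of us is a knave" - this is TRUE because Ivy, Frank, and Jack are knaves.
- Frank (knave) says "Jack and I are different types" - this is FALSE (a lie) because Frank is a knave and Jack is a knave.
- Jack (knave) says "Frank tells the truth" - this is FALSE (a lie) because Frank is a knave.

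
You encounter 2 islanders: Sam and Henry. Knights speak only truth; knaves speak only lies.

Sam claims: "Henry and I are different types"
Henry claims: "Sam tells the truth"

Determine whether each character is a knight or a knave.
Sam is a knave.
Henry is a knave.

Verification:
- Sam (knave) says "Henry and I are different types" - this is FALSE (a lie) because Sam is a knave and Henry is a knave.
- Henry (knave) says "Sam tells the truth" - this is FALSE (a lie) because Sam is a knave.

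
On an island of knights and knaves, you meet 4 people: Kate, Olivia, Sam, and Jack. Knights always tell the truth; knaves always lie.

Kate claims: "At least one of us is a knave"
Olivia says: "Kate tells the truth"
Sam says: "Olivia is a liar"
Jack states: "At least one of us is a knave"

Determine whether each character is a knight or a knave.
Kate is a knight.
Olivia is a knight.
Sam is a knave.
Jack is a knight.

Verification:
- Kate (knight) says "At least one of us is a knave" - this is TRUE because Sam is a knave.
- Olivia (knight) says "Kate tells the truth" - this is TRUE because Kate is a knight.
- Sam (knave) says "Olivia is a liar" - this is FALSE (a lie) because Olivia is a knight.
- Jack (knight) says "At least one of us is a knave" - this is TRUE because Sam is a knave.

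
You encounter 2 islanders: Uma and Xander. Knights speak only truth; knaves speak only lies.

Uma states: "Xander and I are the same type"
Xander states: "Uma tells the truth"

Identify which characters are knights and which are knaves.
Uma is a knight.
Xander is a knight.

Verification:
- Uma (knight) says "Xander and I are the same type" - this is TRUE because Uma is a knight and Xander is a knight.
- Xander (knight) says "Uma tells the truth" - this is TRUE because Uma is a knight.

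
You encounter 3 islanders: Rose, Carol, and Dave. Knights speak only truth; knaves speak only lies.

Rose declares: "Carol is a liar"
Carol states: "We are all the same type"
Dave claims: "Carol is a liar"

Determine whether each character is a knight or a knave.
Rose is a knight.
Carol is a knave.
Dave is a knight.

Verification:
- Rose (knight) says "Carol is a liar" - this is TRUE because Carol is a knave.
- Carol (knave) says "We are all the same type" - this is FALSE (a lie) because Rose and Dave are knights and Carol is a knave.
- Dave (knight) says "Carol is a liar" - this is TRUE because Carol is a knave.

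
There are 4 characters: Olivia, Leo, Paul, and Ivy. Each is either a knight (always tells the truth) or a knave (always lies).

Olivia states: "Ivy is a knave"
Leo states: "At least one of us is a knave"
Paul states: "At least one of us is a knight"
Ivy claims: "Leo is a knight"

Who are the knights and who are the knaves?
Olivia is a knave.
Leo is a knight.
Paul is a knight.
Ivy is a knight.

Verification:
- Olivia (knave) says "Ivy is a knave" - this is FALSE (a lie) because Ivy is a knight.
- Leo (knight) says "At least one of us is a knave" - this is TRUE because Olivia is a knave.
- Paul (knight) says "At least one of us is a knight" - this is TRUE because Leo, Paul, and Ivy are knights.
- Ivy (knight) says "Leo is a knight" - this is TRUE because Leo is a knight.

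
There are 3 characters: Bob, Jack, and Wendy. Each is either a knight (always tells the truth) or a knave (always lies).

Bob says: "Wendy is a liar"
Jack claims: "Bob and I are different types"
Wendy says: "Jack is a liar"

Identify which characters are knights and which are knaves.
Bob is a knave.
Jack is a knave.
Wendy is a knight.

Verification:
- Bob (knave) says "Wendy is a liar" - this is FALSE (a lie) because Wendy is a knight.
- Jack (knave) says "Bob and I are different types" - this is FALSE (a lie) because Jack is a knave and Bob is a knave.
- Wendy (knight) says "Jack is a liar" - this is TRUE because Jack is a knave.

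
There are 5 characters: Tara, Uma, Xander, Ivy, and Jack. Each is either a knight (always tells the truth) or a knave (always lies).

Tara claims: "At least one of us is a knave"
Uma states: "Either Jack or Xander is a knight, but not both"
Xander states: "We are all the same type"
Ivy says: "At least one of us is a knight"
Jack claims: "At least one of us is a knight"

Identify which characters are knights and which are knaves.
Tara is a knight.
Uma is a knight.
Xander is a knave.
Ivy is a knight.
Jack is a knight.

Verification:
- Tara (knight) says "At least one of us is a knave" - this is TRUE because Xander is a knave.
- Uma (knight) says "Either Jack or Xander is a knight, but not both" - this is TRUE because Jack is a knight and Xander is a knave.
- Xander (knave) says "We are all the same type" - this is FALSE (a lie) because Tara, Uma, Ivy, and Jack are knights and Xander is a knave.
- Ivy (knight) says "At least one of us is a knight" - this is TRUE because Tara, Uma, Ivy, and Jack are knights.
- Jack (knight) says "At least one of us is a knight" - this is TRUE because Tara, Uma, Ivy, and Jack are knights.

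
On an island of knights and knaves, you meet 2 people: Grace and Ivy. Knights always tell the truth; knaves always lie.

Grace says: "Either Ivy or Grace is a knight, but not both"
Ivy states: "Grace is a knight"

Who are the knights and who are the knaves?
Grace is a knave.
Ivy is a knave.

Verification:
- Grace (knave) says "Either Ivy or Grace is a knight, but not both" - this is FALSE (a lie) because Ivy is a knave and Grace is a knave.
- Ivy (knave) says "Grace is a knight" - this is FALSE (a lie) because Grace is a knave.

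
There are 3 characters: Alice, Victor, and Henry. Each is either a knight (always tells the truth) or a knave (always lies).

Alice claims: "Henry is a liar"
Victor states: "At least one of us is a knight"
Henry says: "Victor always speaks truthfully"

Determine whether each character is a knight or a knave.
Alice is a knave.
Victor is a knight.
Henry is a knight.

Verification:
- Alice (knave) says "Henry is a liar" - this is FALSE (a lie) because Henry is a knight.
- Victor (knight) says "At least one of us is a knight" - this is TRUE because Victor and Henry are knights.
- Henry (knight) says "Victor always speaks truthfully" - this is TRUE because Victor is a knight.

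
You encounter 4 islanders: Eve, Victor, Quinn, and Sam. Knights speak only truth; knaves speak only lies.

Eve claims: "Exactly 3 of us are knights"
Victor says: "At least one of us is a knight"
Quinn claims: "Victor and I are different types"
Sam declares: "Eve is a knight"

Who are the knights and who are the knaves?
Eve is a knave.
Victor is a knave.
Quinn is a knave.
Sam is a knave.

Verification:
- Eve (knave) says "Exactly 3 of us are knights" - this is FALSE (a lie) because there are 0 knights.
- Victor (knave) says "At least one of us is a knight" - this is FALSE (a lie) because no one is a knight.
- Quinn (knave) says "Victor and I are different types" - this is FALSE (a lie) because Quinn is a knave and Victor is a knave.
- Sam (knave) says "Eve is a knight" - this is FALSE (a lie) because Eve is a knave.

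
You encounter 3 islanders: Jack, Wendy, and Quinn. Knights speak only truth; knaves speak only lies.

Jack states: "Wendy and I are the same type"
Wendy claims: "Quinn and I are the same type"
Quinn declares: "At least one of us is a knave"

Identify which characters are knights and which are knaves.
Jack is a knave.
Wendy is a knight.
Quinn is a knight.

Verification:
- Jack (knave) says "Wendy and I are the same type" - this is FALSE (a lie) because Jack is a knave and Wendy is a knight.
- Wendy (knight) says "Quinn and I are the same type" - this is TRUE because Wendy is a knight and Quinn is a knight.
- Quinn (knight) says "At least one of us is a knave" - this is TRUE because Jack is a knave.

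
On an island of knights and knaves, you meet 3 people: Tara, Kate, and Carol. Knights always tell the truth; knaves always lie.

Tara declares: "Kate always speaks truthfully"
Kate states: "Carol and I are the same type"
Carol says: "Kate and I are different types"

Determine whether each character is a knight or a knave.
Tara is a knave.
Kate is a knave.
Carol is a knight.

Verification:
- Tara (knave) says "Kate always speaks truthfully" - this is FALSE (a lie) because Kate is a knave.
- Kate (knave) says "Carol and I are the same type" - this is FALSE (a lie) because Kate is a knave and Carol is a knight.
- Carol (knight) says "Kate and I are different types" - this is TRUE because Carol is a knight and Kate is a knave.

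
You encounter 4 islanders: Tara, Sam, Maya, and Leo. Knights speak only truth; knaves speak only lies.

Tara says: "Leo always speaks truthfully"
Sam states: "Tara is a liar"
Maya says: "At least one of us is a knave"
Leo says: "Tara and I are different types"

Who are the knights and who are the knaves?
Tara is a knave.
Sam is a knight.
Maya is a knight.
Leo is a knave.

Verification:
- Tara (knave) says "Leo always speaks truthfully" - this is FALSE (a lie) because Leo is a knave.
- Sam (knight) says "Tara is a liar" - this is TRUE because Tara is a knave.
- Maya (knight) says "At least one of us is a knave" - this is TRUE because Tara and Leo are knaves.
- Leo (knave) says "Tara and I are different types" - this is FALSE (a lie) because Leo is a knave and Tara is a knave.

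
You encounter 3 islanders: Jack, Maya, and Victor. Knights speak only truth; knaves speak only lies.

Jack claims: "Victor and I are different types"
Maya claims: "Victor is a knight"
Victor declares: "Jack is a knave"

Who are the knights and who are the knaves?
Jack is a knight.
Maya is a knave.
Victor is a knave.

Verification:
- Jack (knight) says "Victor and I are different types" - this is TRUE because Jack is a knight and Victor is a knave.
- Maya (knave) says "Victor is a knight" - this is FALSE (a lie) because Victor is a knave.
- Victor (knave) says "Jack is a knave" - this is FALSE (a lie) because Jack is a knight.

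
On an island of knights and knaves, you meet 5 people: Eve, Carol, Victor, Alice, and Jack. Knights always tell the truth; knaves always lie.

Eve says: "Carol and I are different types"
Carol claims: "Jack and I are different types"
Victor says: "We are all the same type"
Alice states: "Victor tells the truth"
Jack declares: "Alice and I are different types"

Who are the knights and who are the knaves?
Eve is a knight.
Carol is a knave.
Victor is a knave.
Alice is a knave.
Jack is a knave.

Verification:
- Eve (knight) says "Carol and I are different types" - this is TRUE because Eve is a knight and Carol is a knave.
- Carol (knave) says "Jack and I are different types" - this is FALSE (a lie) because Carol is a knave and Jack is a knave.
- Victor (knave) says "We are all the same type" - this is FALSE (a lie) because Eve is a knight and Carol, Victor, Alice, and Jack are knaves.
- Alice (knave) says "Victor tells the truth" - this is FALSE (a lie) because Victor is a knave.
- Jack (knave) says "Alice and I are different types" - this is FALSE (a lie) because Jack is a knave and Alice is a knave.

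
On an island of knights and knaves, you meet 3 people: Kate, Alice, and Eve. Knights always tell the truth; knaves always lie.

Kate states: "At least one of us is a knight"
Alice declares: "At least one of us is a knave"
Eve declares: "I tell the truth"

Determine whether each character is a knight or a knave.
Kate is a knight.
Alice is a knight.
Eve is a knave.

Verification:
- Kate (knight) says "At least one of us is a knight" - this is TRUE because Kate and Alice are knights.
- Alice (knight) says "At least one of us is a knave" - this is TRUE because Eve is a knave.
- Eve (knave) says "I tell the truth" - this is FALSE (a lie) because Eve is a knave.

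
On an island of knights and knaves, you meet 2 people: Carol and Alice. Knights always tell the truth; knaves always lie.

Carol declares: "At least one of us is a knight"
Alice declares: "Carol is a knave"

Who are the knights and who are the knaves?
Carol is a knight.
Alice is a knave.

Verification:
- Carol (knight) says "At least one of us is a knight" - this is TRUE because Carol is a knight.
- Alice (knave) says "Carol is a knave" - this is FALSE (a lie) because Carol is a knight.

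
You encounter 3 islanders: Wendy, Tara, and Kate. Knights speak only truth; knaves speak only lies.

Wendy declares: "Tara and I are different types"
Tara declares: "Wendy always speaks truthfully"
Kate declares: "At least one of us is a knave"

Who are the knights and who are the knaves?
Wendy is a knave.
Tara is a knave.
Kate is a knight.

Verification:
- Wendy (knave) says "Tara and I are different types" - this is FALSE (a lie) because Wendy is a knave and Tara is a knave.
- Tara (knave) says "Wendy always speaks truthfully" - this is FALSE (a lie) because Wendy is a knave.
- Kate (knight) says "At least one of us is a knave" - this is TRUE because Wendy and Tara are knaves.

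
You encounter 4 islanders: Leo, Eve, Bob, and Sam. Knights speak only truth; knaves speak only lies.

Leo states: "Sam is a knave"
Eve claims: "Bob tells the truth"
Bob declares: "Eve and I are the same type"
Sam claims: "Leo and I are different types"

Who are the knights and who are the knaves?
Leo is a knave.
Eve is a knight.
Bob is a knight.
Sam is a knight.

Verification:
- Leo (knave) says "Sam is a knave" - this is FALSE (a lie) because Sam is a knight.
- Eve (knight) says "Bob tells the truth" - this is TRUE because Bob is a knight.
- Bob (knight) says "Eve and I are the same type" - this is TRUE because Bob is a knight and Eve is a knight.
- Sam (knight) says "Leo and I are different types" - this is TRUE because Sam is a knight and Leo is a knave.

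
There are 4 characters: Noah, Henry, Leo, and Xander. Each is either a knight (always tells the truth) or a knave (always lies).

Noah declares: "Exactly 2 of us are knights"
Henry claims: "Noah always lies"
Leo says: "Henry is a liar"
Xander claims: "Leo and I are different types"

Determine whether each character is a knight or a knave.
Noah is a knave.
Henry is a knight.
Leo is a knave.
Xander is a knave.

Verification:
- Noah (knave) says "Exactly 2 of us are knights" - this is FALSE (a lie) because there are 1 knights.
- Henry (knight) says "Noah always lies" - this is TRUE because Noah is a knave.
- Leo (knave) says "Henry is a liar" - this is FALSE (a lie) because Henry is a knight.
- Xander (knave) says "Leo and I are different types" - this is FALSE (a lie) because Xander is a knave and Leo is a knave.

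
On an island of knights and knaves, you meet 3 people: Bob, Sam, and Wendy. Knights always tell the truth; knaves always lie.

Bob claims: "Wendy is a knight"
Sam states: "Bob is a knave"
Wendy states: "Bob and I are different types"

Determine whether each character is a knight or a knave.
Bob is a knave.
Sam is a knight.
Wendy is a knave.

Verification:
- Bob (knave) says "Wendy is a knight" - this is FALSE (a lie) because Wendy is a knave.
- Sam (knight) says "Bob is a knave" - this is TRUE because Bob is a knave.
- Wendy (knave) says "Bob and I are different types" - this is FALSE (a lie) because Wendy is a knave and Bob is a knave.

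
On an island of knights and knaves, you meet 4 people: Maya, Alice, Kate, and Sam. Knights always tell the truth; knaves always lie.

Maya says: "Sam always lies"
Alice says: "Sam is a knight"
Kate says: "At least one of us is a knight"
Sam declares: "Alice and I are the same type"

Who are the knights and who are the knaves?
Maya is a knave.
Alice is a knight.
Kate is a knight.
Sam is a knight.

Verification:
- Maya (knave) says "Sam always lies" - this is FALSE (a lie) because Sam is a knight.
- Alice (knight) says "Sam is a knight" - this is TRUE because Sam is a knight.
- Kate (knight) says "At least one of us is a knight" - this is TRUE because Alice, Kate, and Sam are knights.
- Sam (knight) says "Alice and I are the same type" - this is TRUE because Sam is a knight and Alice is a knight.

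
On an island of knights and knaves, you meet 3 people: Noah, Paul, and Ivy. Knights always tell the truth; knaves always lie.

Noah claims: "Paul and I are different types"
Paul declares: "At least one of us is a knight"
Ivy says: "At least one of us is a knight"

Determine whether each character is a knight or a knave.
Noah is a knave.
Paul is a knave.
Ivy is a knave.

Verification:
- Noah (knave) says "Paul and I are different types" - this is FALSE (a lie) because Noah is a knave and Paul is a knave.
- Paul (knave) says "At least one of us is a knight" - this is FALSE (a lie) because no one is a knight.
- Ivy (knave) says "At least one of us is a knight" - this is FALSE (a lie) because no one is a knight.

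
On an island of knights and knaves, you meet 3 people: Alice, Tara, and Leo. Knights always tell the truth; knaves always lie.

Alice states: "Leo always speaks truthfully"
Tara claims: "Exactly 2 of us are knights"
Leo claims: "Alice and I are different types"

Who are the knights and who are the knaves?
Alice is a knave.
Tara is a knave.
Leo is a knave.

Verification:
- Alice (knave) says "Leo always speaks truthfully" - this is FALSE (a lie) because Leo is a knave.
- Tara (knave) says "Exactly 2 of us are knights" - this is FALSE (a lie) because there are 0 knights.
- Leo (knave) says "Alice and I are different types" - this is FALSE (a lie) because Leo is a knave and Alice is a knave.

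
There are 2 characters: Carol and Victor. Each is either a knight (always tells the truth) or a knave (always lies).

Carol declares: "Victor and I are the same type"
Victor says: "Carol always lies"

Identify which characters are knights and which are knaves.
Carol is a knave.
Victor is a knight.

Verification:
- Carol (knave) says "Victor and I are the same type" - this is FALSE (a lie) because Carol is a knave and Victor is a knight.
- Victor (knight) says "Carol always lies" - this is TRUE because Carol is a knave.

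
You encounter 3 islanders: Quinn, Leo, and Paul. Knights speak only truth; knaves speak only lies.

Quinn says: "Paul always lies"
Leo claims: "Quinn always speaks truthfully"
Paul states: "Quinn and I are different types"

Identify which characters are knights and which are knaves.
Quinn is a knave.
Leo is a knave.
Paul is a knight.

Verification:
- Quinn (knave) says "Paul always lies" - this is FALSE (a lie) because Paul is a knight.
- Leo (knave) says "Quinn always speaks truthfully" - this is FALSE (a lie) because Quinn is a knave.
- Paul (knight) says "Quinn and I are different types" - this is TRUE because Paul is a knight and Quinn is a knave.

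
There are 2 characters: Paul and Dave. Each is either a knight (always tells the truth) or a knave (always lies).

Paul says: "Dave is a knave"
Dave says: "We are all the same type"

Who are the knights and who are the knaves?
Paul is a knight.
Dave is a knave.

Verification:
- Paul (knight) says "Dave is a knave" - this is TRUE because Dave is a knave.
- Dave (knave) says "We are all the same type" - this is FALSE (a lie) because Paul is a knight and Dave is a knave.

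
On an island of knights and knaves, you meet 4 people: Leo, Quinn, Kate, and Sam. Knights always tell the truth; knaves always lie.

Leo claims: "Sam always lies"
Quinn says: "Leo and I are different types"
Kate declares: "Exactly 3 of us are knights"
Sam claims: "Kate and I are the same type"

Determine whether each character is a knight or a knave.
Leo is a knave.
Quinn is a knight.
Kate is a knight.
Sam is a knight.

Verification:
- Leo (knave) says "Sam always lies" - this is FALSE (a lie) because Sam is a knight.
- Quinn (knight) says "Leo and I are different types" - this is TRUE because Quinn is a knight and Leo is a knave.
- Kate (knight) says "Exactly 3 of us are knights" - this is TRUE because there are 3 knights.
- Sam (knight) says "Kate and I are the same type" - this is TRUE because Sam is a knight and Kate is a knight.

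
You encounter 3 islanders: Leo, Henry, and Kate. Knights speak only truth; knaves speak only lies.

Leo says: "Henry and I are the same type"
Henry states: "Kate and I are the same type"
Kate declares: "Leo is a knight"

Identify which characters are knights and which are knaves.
Leo is a knight.
Henry is a knight.
Kate is a knight.

Verification:
- Leo (knight) says "Henry and I are the same type" - this is TRUE because Leo is a knight and Henry is a knight.
- Henry (knight) says "Kate and I are the same type" - this is TRUE because Henry is a knight and Kate is a knight.
- Kate (knight) says "Leo is a knight" - this is TRUE because Leo is a knight.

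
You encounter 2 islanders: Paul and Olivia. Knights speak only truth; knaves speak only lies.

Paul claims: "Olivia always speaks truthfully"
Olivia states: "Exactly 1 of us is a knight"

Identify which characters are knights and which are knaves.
Paul is a knave.
Olivia is a knave.

Verification:
- Paul (knave) says "Olivia always speaks truthfully" - this is FALSE (a lie) because Olivia is a knave.
- Olivia (knave) says "Exactly 1 of us is a knight" - this is FALSE (a lie) because there are 0 knights.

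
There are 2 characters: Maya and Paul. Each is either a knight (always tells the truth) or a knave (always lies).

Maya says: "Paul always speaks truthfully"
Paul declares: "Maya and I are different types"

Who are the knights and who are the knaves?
Maya is a knave.
Paul is a knave.

Verification:
- Maya (knave) says "Paul always speaks truthfully" - this is FALSE (a lie) because Paul is a knave.
- Paul (knave) says "Maya and I are different types" - this is FALSE (a lie) because Paul is a knave and Maya is a knave.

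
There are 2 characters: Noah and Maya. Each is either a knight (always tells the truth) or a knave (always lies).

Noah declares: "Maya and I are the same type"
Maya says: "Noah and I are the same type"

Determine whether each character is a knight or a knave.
Noah is a knight.
Maya is a knight.

Verification:
- Noah (knight) says "Maya and I are the same type" - this is TRUE because Noah is a knight and Maya is a knight.
- Maya (knight) says "Noah and I are the same type" - this is TRUE because Maya is a knight and Noah is a knight.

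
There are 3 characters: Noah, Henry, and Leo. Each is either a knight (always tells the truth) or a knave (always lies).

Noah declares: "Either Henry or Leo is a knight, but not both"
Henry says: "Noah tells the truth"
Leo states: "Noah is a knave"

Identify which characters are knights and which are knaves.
Noah is a knight.
Henry is a knight.
Leo is a knave.

Verification:
- Noah (knight) says "Either Henry or Leo is a knight, but not both" - this is TRUE because Henry is a knight and Leo is a knave.
- Henry (knight) says "Noah tells the truth" - this is TRUE because Noah is a knight.
- Leo (knave) says "Noah is a knave" - this is FALSE (a lie) because Noah is a knight.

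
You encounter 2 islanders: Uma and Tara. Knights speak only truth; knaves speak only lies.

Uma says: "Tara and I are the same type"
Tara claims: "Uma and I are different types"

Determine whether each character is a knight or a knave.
Uma is a knave.
Tara is a knight.

Verification:
- Uma (knave) says "Tara and I are the same type" - this is FALSE (a lie) because Uma is a knave and Tara is a knight.
- Tara (knight) says "Uma and I are different types" - this is TRUE because Tara is a knight and Uma is a knave.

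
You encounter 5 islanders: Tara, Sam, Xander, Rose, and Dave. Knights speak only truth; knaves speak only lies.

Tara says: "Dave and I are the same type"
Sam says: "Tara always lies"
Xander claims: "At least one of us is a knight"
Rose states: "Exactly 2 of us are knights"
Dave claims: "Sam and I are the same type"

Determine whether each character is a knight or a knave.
Tara is a knave.
Sam is a knight.
Xander is a knight.
Rose is a knave.
Dave is a knight.

Verification:
- Tara (knave) says "Dave and I are the same type" - this is FALSE (a lie) because Tara is a knave and Dave is a knight.
- Sam (knight) says "Tara always lies" - this is TRUE because Tara is a knave.
- Xander (knight) says "At least one of us is a knight" - this is TRUE because Sam, Xander, and Dave are knights.
- Rose (knave) says "Exactly 2 of us are knights" - this is FALSE (a lie) because there are 3 knights.
- Dave (knight) says "Sam and I are the same type" - this is TRUE because Dave is a knight and Sam is a knight.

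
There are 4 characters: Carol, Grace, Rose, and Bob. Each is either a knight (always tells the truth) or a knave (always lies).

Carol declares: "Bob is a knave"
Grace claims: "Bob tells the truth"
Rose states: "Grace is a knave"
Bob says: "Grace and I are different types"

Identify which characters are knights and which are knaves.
Carol is a knight.
Grace is a knave.
Rose is a knight.
Bob is a knave.

Verification:
- Carol (knight) says "Bob is a knave" - this is TRUE because Bob is a knave.
- Grace (knave) says "Bob tells the truth" - this is FALSE (a lie) because Bob is a knave.
- Rose (knight) says "Grace is a knave" - this is TRUE because Grace is a knave.
- Bob (knave) says "Grace and I are different types" - this is FALSE (a lie) because Bob is a knave and Grace is a knave.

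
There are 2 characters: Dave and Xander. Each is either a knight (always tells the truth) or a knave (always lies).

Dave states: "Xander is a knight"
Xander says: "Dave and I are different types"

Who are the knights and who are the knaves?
Dave is a knave.
Xander is a knave.

Verification:
- Dave (knave) says "Xander is a knight" - this is FALSE (a lie) because Xander is a knave.
- Xander (knave) says "Dave and I are different types" - this is FALSE (a lie) because Xander is a knave and Dave is a knave.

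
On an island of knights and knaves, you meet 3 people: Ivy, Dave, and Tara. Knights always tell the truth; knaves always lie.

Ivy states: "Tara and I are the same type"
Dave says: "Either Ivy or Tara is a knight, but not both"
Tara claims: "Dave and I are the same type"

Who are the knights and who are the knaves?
Ivy is a knave.
Dave is a knight.
Tara is a knight.

Verification:
- Ivy (knave) says "Tara and I are the same type" - this is FALSE (a lie) because Ivy is a knave and Tara is a knight.
- Dave (knight) says "Either Ivy or Tara is a knight, but not both" - this is TRUE because Ivy is a knave and Tara is a knight.
- Tara (knight) says "Dave and I are the same type" - this is TRUE because Tara is a knight and Dave is a knight.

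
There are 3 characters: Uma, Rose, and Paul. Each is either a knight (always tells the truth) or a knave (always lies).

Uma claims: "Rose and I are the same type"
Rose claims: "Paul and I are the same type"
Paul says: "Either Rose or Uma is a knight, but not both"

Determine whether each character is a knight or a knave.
Uma is a knave.
Rose is a knight.
Paul is a knight.

Verification:
- Uma (knave) says "Rose and I are the same type" - this is FALSE (a lie) because Uma is a knave and Rose is a knight.
- Rose (knight) says "Paul and I are the same type" - this is TRUE because Rose is a knight and Paul is a knight.
- Paul (knight) says "Either Rose or Uma is a knight, but not both" - this is TRUE because Rose is a knight and Uma is a knave.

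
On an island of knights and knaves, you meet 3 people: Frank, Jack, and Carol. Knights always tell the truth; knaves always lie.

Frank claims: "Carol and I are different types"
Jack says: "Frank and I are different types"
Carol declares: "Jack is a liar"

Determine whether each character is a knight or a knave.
Frank is a knave.
Jack is a knight.
Carol is a knave.

Verification:
- Frank (knave) says "Carol and I are different types" - this is FALSE (a lie) because Frank is a knave and Carol is a knave.
- Jack (knight) says "Frank and I are different types" - this is TRUE because Jack is a knight and Frank is a knave.
- Carol (knave) says "Jack is a liar" - this is FALSE (a lie) because Jack is a knight.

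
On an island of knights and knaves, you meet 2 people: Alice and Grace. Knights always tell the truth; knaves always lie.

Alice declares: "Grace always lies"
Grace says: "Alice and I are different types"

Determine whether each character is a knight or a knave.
Alice is a knave.
Grace is a knight.

Verification:
- Alice (knave) says "Grace always lies" - this is FALSE (a lie) because Grace is a knight.
- Grace (knight) says "Alice and I are different types" - this is TRUE because Grace is a knight and Alice is a knave.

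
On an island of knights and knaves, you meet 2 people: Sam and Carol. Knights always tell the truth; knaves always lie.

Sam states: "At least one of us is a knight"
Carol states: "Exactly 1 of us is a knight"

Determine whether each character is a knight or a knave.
Sam is a knave.
Carol is a knave.

Verification:
- Sam (knave) says "At least one of us is a knight" - this is FALSE (a lie) because no one is a knight.
- Carol (knave) says "Exactly 1 of us is a knight" - this is FALSE (a lie) because there are 0 knights.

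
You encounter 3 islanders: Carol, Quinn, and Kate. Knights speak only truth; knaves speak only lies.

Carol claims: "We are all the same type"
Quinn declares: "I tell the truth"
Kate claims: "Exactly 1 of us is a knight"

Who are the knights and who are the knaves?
Carol is a knave.
Quinn is a knave.
Kate is a knight.

Verification:
- Carol (knave) says "We are all the same type" - this is FALSE (a lie) because Kate is a knight and Carol and Quinn are knaves.
- Quinn (knave) says "I tell the truth" - this is FALSE (a lie) because Quinn is a knave.
- Kate (knight) says "Exactly 1 of us is a knight" - this is TRUE because there are 1 knights.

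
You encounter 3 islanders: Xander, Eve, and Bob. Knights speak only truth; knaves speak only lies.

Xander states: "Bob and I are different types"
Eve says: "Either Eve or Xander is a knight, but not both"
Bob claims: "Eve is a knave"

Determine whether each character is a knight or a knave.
Xander is a knave.
Eve is a knight.
Bob is a knave.

Verification:
- Xander (knave) says "Bob and I are different types" - this is FALSE (a lie) because Xander is a knave and Bob is a knave.
- Eve (knight) says "Either Eve or Xander is a knight, but not both" - this is TRUE because Eve is a knight and Xander is a knave.
- Bob (knave) says "Eve is a knave" - this is FALSE (a lie) because Eve is a knight.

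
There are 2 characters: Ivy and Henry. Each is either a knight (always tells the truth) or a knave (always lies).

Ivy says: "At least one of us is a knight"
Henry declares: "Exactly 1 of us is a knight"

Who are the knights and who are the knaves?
Ivy is a knave.
Henry is a knave.

Verification:
- Ivy (knave) says "At least one of us is a knight" - this is FALSE (a lie) because no one is a knight.
- Henry (knave) says "Exactly 1 of us is a knight" - this is FALSE (a lie) because there are 0 knights.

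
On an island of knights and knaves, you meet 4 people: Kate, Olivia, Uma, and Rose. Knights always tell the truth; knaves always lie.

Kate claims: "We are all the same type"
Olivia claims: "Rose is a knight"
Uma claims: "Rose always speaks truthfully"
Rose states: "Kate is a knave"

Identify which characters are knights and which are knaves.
Kate is a knave.
Olivia is a knight.
Uma is a knight.
Rose is a knight.

Verification:
- Kate (knave) says "We are all the same type" - this is FALSE (a lie) because Olivia, Uma, and Rose are knights and Kate is a knave.
- Olivia (knight) says "Rose is a knight" - this is TRUE because Rose is a knight.
- Uma (knight) says "Rose always speaks truthfully" - this is TRUE because Rose is a knight.
- Rose (knight) says "Kate is a knave" - this is TRUE because Kate is a knave.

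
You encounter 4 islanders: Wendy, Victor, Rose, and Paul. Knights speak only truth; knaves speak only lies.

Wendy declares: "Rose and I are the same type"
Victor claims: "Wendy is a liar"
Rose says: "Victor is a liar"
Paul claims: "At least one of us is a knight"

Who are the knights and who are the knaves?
Wendy is a knight.
Victor is a knave.
Rose is a knight.
Paul is a knight.

Verification:
- Wendy (knight) says "Rose and I are the same type" - this is TRUE because Wendy is a knight and Rose is a knight.
- Victor (knave) says "Wendy is a liar" - this is FALSE (a lie) because Wendy is a knight.
- Rose (knight) says "Victor is a liar" - this is TRUE because Victor is a knave.
- Paul (knight) says "At least one of us is a knight" - this is TRUE because Wendy, Rose, and Paul are knights.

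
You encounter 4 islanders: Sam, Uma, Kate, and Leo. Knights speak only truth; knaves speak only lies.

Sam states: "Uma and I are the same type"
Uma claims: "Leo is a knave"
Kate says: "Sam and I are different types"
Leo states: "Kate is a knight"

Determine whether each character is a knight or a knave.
Sam is a knave.
Uma is a knight.
Kate is a knave.
Leo is a knave.

Verification:
- Sam (knave) says "Uma and I are the same type" - this is FALSE (a lie) because Sam is a knave and Uma is a knight.
- Uma (knight) says "Leo is a knave" - this is TRUE because Leo is a knave.
- Kate (knave) says "Sam and I are different types" - this is FALSE (a lie) because Kate is a knave and Sam is a knave.
- Leo (knave) says "Kate is a knight" - this is FALSE (a lie) because Kate is a knave.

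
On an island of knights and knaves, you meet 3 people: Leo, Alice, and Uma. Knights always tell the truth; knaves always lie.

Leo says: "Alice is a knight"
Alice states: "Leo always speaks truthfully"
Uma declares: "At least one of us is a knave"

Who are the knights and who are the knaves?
Leo is a knave.
Alice is a knave.
Uma is a knight.

Verification:
- Leo (knave) says "Alice is a knight" - this is FALSE (a lie) because Alice is a knave.
- Alice (knave) says "Leo always speaks truthfully" - this is FALSE (a lie) because Leo is a knave.
- Uma (knight) says "At least one of us is a knave" - this is TRUE because Leo and Alice are knaves.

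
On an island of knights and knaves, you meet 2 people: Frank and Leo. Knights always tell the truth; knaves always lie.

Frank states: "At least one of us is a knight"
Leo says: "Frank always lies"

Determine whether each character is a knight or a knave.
Frank is a knight.
Leo is a knave.

Verification:
- Frank (knight) says "At least one of us is a knight" - this is TRUE because Frank is a knight.
- Leo (knave) says "Frank always lies" - this is FALSE (a lie) because Frank is a knight.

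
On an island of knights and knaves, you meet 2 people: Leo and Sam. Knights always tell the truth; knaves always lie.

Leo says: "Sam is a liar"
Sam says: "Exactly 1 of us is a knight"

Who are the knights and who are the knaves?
Leo is a knave.
Sam is a knight.

Verification:
- Leo (knave) says "Sam is a liar" - this is FALSE (a lie) because Sam is a knight.
- Sam (knight) says "Exactly 1 of us is a knight" - this is TRUE because there are 1 knights.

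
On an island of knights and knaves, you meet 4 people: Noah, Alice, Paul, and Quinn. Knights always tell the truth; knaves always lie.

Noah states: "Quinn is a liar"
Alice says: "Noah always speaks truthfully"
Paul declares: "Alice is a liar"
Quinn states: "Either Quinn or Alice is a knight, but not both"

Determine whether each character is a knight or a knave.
Noah is a knave.
Alice is a knave.
Paul is a knight.
Quinn is a knight.

Verification:
- Noah (knave) says "Quinn is a liar" - this is FALSE (a lie) because Quinn is a knight.
- Alice (knave) says "Noah always speaks truthfully" - this is FALSE (a lie) because Noah is a knave.
- Paul (knight) says "Alice is a liar" - this is TRUE because Alice is a knave.
- Quinn (knight) says "Either Quinn or Alice is a knight, but not both" - this is TRUE because Quinn is a knight and Alice is a knave.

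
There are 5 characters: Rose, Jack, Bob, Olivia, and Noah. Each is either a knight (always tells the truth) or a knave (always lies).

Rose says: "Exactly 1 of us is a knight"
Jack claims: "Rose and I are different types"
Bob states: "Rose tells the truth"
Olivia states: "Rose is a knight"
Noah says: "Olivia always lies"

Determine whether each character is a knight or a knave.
Rose is a knave.
Jack is a knight.
Bob is a knave.
Olivia is a knave.
Noah is a knight.

Verification:
- Rose (knave) says "Exactly 1 of us is a knight" - this is FALSE (a lie) because there are 2 knights.
- Jack (knight) says "Rose and I are different types" - this is TRUE because Jack is a knight and Rose is a knave.
- Bob (knave) says "Rose tells the truth" - this is FALSE (a lie) because Rose is a knave.
- Olivia (knave) says "Rose is a knight" - this is FALSE (a lie) because Rose is a knave.
- Noah (knight) says "Olivia always lies" - this is TRUE because Olivia is a knave.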